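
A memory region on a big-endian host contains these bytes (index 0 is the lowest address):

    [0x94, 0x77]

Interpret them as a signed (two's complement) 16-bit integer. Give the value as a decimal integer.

In big-endian order the high byte comes first in memory.
The bytes are already most-significant first: 0x9477.
Top bit is set, so as a signed 16-bit value this is 0x9477 − 2^16 = -27529.

-27529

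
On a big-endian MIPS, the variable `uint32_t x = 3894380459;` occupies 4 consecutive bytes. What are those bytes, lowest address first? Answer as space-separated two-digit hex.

3894380459 in hexadecimal, padded to 32 bits, is 0xE81F87AB.
Split into bytes (most-significant first): E8 1F 87 AB.
In big-endian order the high byte comes first in memory.
So the memory order matches the most-significant-first order: E8 1F 87 AB.

E8 1F 87 AB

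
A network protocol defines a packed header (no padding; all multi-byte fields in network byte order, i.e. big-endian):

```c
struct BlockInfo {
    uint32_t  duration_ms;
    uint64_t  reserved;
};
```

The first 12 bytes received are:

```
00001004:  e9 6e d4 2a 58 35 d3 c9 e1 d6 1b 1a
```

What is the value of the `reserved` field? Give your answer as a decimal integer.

`reserved` follows `duration_ms` (4 bytes), so it starts at byte offset 4 and occupies 8 bytes.
Bytes at offsets 4..11: 58 35 D3 C9 E1 D6 1B 1A.
Big-endian: lowest address holds the most-significant byte.
The bytes are already most-significant first: 0x5835D3C9E1D61B1A.
0x5835D3C9E1D61B1A = 6356219313134115610.

6356219313134115610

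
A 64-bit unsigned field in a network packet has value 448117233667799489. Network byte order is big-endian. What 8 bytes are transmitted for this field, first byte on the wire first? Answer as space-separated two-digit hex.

448117233667799489 in hexadecimal, padded to 64 bits, is 0x0638083FF27FF9C1.
Split into bytes (most-significant first): 06 38 08 3F F2 7F F9 C1.
Big-endian stores the most-significant byte at the lowest address.
So the memory order matches the most-significant-first order: 06 38 08 3F F2 7F F9 C1.

06 38 08 3F F2 7F F9 C1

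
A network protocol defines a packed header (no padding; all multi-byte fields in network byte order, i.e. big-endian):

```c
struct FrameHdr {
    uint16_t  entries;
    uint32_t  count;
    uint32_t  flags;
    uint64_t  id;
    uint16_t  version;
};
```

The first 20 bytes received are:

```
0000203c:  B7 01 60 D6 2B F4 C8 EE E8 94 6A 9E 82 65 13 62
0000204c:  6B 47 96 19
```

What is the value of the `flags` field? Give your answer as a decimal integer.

3371100308

`flags` follows `entries` (2 B), `count` (4 B), so it starts at offset 2 + 4 = 6 and occupies 4 bytes.
Bytes at offsets 6..9: C8 EE E8 94.
Big-endian stores the most-significant byte at the lowest address.
The bytes are already most-significant first: 0xC8EEE894.
0xC8EEE894 = 3371100308.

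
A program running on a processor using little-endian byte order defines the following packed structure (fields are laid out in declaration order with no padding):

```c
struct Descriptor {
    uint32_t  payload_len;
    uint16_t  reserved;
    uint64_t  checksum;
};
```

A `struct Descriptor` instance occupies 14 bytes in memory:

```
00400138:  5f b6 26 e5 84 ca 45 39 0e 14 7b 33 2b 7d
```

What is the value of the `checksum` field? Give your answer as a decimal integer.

9019359282450020677

`checksum` follows `payload_len` (4 B), `reserved` (2 B), so it starts at offset 4 + 2 = 6 and occupies 8 bytes.
Bytes at offsets 6..13: 45 39 0E 14 7B 33 2B 7D.
In little-endian order the low byte comes first in memory.
Reassemble most-significant byte first: 7D 2B 33 7B 14 0E 39 45 → 0x7D2B337B140E3945.
0x7D2B337B140E3945 = 9019359282450020677.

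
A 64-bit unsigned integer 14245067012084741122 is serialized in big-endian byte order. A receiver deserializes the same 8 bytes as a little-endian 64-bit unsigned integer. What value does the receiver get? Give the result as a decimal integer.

159018316464435397

14245067012084741122 in 64-bit hexadecimal is 0xC5B0A4F950F23402.
Stored big-endian, the bytes at ascending addresses are C5 B0 A4 F9 50 F2 34 02.
Read back as little-endian, the first byte is least significant, giving 0x0234F250F9A4B0C5.
0x0234F250F9A4B0C5 = 159018316464435397.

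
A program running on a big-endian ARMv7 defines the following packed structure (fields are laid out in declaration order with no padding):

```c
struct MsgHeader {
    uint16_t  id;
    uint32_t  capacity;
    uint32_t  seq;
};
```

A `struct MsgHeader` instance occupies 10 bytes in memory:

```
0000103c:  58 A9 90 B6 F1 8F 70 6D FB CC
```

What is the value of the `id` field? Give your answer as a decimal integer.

22697

`id` is the first field, at byte offset 0, occupying 2 bytes.
Bytes at offsets 0..1: 58 A9.
Big-endian stores the most-significant byte at the lowest address.
The bytes are already most-significant first: 0x58A9.
0x58A9 = 22697.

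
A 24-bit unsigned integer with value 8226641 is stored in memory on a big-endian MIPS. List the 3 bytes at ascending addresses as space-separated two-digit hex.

8226641 in hexadecimal, padded to 24 bits, is 0x7D8751.
Split into bytes (most-significant first): 7D 87 51.
Big-endian stores the most-significant byte at the lowest address.
So the memory order matches the most-significant-first order: 7D 87 51.

7D 87 51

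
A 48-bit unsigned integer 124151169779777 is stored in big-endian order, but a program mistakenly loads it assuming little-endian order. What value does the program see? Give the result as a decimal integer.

72053968530032

124151169779777 in 48-bit hexadecimal is 0x70EA325F8841.
Stored big-endian, the bytes at ascending addresses are 70 EA 32 5F 88 41.
Read back as little-endian, the first byte is least significant, giving 0x41885F32EA70.
0x41885F32EA70 = 72053968530032.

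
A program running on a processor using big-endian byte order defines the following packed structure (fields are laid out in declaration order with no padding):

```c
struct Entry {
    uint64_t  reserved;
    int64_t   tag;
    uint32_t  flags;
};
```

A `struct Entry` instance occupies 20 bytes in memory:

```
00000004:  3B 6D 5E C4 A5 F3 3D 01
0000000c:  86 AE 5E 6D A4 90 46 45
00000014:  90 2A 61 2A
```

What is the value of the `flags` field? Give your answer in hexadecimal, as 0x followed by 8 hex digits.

`flags` follows `reserved` (8 B), `tag` (8 B), so it starts at offset 8 + 8 = 16 and occupies 4 bytes.
Bytes at offsets 16..19: 90 2A 61 2A.
Big-endian stores the most-significant byte at the lowest address.
The bytes are already most-significant first: 0x902A612A.

0x902A612A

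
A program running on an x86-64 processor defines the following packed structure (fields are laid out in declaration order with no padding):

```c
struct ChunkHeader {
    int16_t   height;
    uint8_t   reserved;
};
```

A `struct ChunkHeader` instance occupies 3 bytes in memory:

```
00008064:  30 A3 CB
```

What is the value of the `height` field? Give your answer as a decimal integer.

`height` is the first field, at byte offset 0, occupying 2 bytes.
Bytes at offsets 0..1: 30 A3.
Little-endian: lowest address holds the least-significant byte.
Reassemble most-significant byte first: A3 30 → 0xA330.
Top bit is set, so as a signed 16-bit value this is 0xA330 − 2^16 = -23760.

-23760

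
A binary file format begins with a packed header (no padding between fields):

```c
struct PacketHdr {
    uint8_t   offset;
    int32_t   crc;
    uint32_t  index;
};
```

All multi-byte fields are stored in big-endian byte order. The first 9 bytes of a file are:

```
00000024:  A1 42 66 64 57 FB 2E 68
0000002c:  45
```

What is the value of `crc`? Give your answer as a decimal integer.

1114006615

`crc` follows `offset` (1 byte), so it starts at byte offset 1 and occupies 4 bytes.
Bytes at offsets 1..4: 42 66 64 57.
Big-endian stores the most-significant byte at the lowest address.
The bytes are already most-significant first: 0x42666457.
0x42666457 = 1114006615.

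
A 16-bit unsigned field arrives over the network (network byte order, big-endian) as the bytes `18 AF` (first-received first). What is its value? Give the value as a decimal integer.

Big-endian stores the most-significant byte at the lowest address.
The bytes are already most-significant first: 0x18AF.
0x18AF = 6319.

6319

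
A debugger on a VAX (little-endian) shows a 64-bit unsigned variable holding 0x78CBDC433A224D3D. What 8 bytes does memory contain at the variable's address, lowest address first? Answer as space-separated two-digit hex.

Split into bytes (most-significant first): 78 CB DC 43 3A 22 4D 3D.
Little-endian: lowest address holds the least-significant byte.
So at ascending addresses the bytes are 3D 4D 22 3A 43 DC CB 78.

3D 4D 22 3A 43 DC CB 78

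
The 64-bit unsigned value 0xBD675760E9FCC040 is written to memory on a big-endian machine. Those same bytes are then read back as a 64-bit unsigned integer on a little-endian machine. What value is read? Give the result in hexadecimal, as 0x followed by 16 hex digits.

0x40C0FCE9605767BD

Stored big-endian, the bytes at ascending addresses are BD 67 57 60 E9 FC C0 40.
Read back as little-endian, the first byte is least significant, giving 0x40C0FCE9605767BD.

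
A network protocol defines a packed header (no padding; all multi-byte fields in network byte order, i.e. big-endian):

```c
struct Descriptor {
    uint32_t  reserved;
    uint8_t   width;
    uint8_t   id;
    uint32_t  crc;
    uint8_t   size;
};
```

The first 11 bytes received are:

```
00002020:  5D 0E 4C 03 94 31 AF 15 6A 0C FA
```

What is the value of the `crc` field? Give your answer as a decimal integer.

`crc` follows `reserved` (4 B), `width` (1 B), `id` (1 B), so it starts at offset 4 + 1 + 1 = 6 and occupies 4 bytes.
Bytes at offsets 6..9: AF 15 6A 0C.
Big-endian: lowest address holds the most-significant byte.
The bytes are already most-significant first: 0xAF156A0C.
0xAF156A0C = 2937416204.

2937416204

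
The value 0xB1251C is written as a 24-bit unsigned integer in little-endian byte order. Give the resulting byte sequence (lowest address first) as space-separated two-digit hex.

Split into bytes (most-significant first): B1 25 1C.
Little-endian: lowest address holds the least-significant byte.
So at ascending addresses the bytes are 1C 25 B1.

1C 25 B1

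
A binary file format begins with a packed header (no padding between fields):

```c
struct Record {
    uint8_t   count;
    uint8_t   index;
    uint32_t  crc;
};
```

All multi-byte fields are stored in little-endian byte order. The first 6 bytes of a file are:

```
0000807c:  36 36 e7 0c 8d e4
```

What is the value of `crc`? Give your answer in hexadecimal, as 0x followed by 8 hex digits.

`crc` follows `count` (1 B), `index` (1 B), so it starts at offset 1 + 1 = 2 and occupies 4 bytes.
Bytes at offsets 2..5: E7 0C 8D E4.
Little-endian: lowest address holds the least-significant byte.
Reassemble most-significant byte first: E4 8D 0C E7 → 0xE48D0CE7.

0xE48D0CE7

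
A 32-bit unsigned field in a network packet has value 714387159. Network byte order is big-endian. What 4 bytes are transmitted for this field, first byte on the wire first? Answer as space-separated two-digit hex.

2A 94 AE D7

714387159 in hexadecimal, padded to 32 bits, is 0x2A94AED7.
Split into bytes (most-significant first): 2A 94 AE D7.
Big-endian: lowest address holds the most-significant byte.
So the memory order matches the most-significant-first order: 2A 94 AE D7.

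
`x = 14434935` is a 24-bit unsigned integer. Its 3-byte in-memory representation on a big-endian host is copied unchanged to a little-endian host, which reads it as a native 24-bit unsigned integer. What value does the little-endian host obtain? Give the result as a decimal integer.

7815900

14434935 in 24-bit hexadecimal is 0xDC4277.
Stored big-endian, the bytes at ascending addresses are DC 42 77.
Read back as little-endian, the first byte is least significant, giving 0x7742DC.
0x7742DC = 7815900.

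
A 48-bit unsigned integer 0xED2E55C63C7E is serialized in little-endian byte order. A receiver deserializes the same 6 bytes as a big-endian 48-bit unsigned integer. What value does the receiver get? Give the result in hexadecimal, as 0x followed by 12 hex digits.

Stored little-endian, the bytes at ascending addresses are 7E 3C C6 55 2E ED.
Read back as big-endian, the last byte is least significant, giving 0x7E3CC6552EED.

0x7E3CC6552EED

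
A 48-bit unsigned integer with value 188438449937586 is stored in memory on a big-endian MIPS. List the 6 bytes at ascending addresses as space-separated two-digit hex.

188438449937586 in hexadecimal, padded to 48 bits, is 0xAB623EDEDCB2.
Split into bytes (most-significant first): AB 62 3E DE DC B2.
In big-endian order the high byte comes first in memory.
So the memory order matches the most-significant-first order: AB 62 3E DE DC B2.

AB 62 3E DE DC B2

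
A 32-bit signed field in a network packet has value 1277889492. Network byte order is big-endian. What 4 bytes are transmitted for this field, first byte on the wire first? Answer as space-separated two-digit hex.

4C 2B 0B D4

1277889492 in hexadecimal, padded to 32 bits, is 0x4C2B0BD4.
Split into bytes (most-significant first): 4C 2B 0B D4.
Big-endian stores the most-significant byte at the lowest address.
So the memory order matches the most-significant-first order: 4C 2B 0B D4.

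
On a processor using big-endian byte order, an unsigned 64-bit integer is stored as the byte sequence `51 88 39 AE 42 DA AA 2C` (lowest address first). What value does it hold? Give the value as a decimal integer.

5875009134513531436

In big-endian order the high byte comes first in memory.
The bytes are already most-significant first: 0x518839AE42DAAA2C.
0x518839AE42DAAA2C = 5875009134513531436.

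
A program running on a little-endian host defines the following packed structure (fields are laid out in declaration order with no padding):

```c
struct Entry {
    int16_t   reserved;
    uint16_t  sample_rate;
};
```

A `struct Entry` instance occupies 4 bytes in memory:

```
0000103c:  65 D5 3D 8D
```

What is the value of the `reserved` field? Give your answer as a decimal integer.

`reserved` is the first field, at byte offset 0, occupying 2 bytes.
Bytes at offsets 0..1: 65 D5.
Little-endian stores the least-significant byte at the lowest address.
Reassemble most-significant byte first: D5 65 → 0xD565.
Top bit is set, so as a signed 16-bit value this is 0xD565 − 2^16 = -10907.

-10907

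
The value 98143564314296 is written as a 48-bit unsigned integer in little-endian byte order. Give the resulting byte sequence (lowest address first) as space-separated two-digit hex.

B8 B6 49 D4 42 59

98143564314296 in hexadecimal, padded to 48 bits, is 0x5942D449B6B8.
Split into bytes (most-significant first): 59 42 D4 49 B6 B8.
Little-endian stores the least-significant byte at the lowest address.
So at ascending addresses the bytes are B8 B6 49 D4 42 59.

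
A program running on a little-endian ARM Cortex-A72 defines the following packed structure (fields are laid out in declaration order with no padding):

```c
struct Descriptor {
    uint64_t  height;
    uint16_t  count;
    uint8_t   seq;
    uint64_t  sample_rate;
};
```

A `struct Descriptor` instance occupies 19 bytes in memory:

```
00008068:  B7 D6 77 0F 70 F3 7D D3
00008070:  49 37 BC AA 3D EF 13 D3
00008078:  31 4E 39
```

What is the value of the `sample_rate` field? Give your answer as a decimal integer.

`sample_rate` follows `height` (8 B), `count` (2 B), `seq` (1 B), so it starts at offset 8 + 2 + 1 = 11 and occupies 8 bytes.
Bytes at offsets 11..18: AA 3D EF 13 D3 31 4E 39.
In little-endian order the low byte comes first in memory.
Reassemble most-significant byte first: 39 4E 31 D3 13 EF 3D AA → 0x394E31D313EF3DAA.
0x394E31D313EF3DAA = 4129292690987629994.

4129292690987629994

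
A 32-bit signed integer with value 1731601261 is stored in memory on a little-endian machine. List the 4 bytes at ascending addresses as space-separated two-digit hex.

1731601261 in hexadecimal, padded to 32 bits, is 0x6736236D.
Split into bytes (most-significant first): 67 36 23 6D.
Little-endian: lowest address holds the least-significant byte.
So at ascending addresses the bytes are 6D 23 36 67.

6D 23 36 67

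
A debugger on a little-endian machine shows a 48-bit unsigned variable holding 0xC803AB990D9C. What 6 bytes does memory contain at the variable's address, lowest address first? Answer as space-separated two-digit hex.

Split into bytes (most-significant first): C8 03 AB 99 0D 9C.
In little-endian order the low byte comes first in memory.
So at ascending addresses the bytes are 9C 0D 99 AB 03 C8.

9C 0D 99 AB 03 C8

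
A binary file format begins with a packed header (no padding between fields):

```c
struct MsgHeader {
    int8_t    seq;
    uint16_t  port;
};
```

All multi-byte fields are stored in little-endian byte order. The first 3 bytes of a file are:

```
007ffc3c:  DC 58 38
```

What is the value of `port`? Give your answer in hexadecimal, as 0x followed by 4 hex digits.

0x3858

`port` follows `seq` (1 byte), so it starts at byte offset 1 and occupies 2 bytes.
Bytes at offsets 1..2: 58 38.
In little-endian order the low byte comes first in memory.
Reassemble most-significant byte first: 38 58 → 0x3858.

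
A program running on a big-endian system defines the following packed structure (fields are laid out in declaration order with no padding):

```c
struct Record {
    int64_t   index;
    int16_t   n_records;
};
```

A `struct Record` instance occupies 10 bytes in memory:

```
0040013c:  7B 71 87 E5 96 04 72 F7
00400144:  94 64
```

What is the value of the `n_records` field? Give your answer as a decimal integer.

-27548

`n_records` follows `index` (8 bytes), so it starts at byte offset 8 and occupies 2 bytes.
Bytes at offsets 8..9: 94 64.
In big-endian order the high byte comes first in memory.
The bytes are already most-significant first: 0x9464.
Top bit is set, so as a signed 16-bit value this is 0x9464 − 2^16 = -27548.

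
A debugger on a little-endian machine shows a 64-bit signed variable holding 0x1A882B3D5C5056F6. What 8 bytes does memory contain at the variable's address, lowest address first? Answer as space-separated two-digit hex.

F6 56 50 5C 3D 2B 88 1A

Split into bytes (most-significant first): 1A 88 2B 3D 5C 50 56 F6.
In little-endian order the low byte comes first in memory.
So at ascending addresses the bytes are F6 56 50 5C 3D 2B 88 1A.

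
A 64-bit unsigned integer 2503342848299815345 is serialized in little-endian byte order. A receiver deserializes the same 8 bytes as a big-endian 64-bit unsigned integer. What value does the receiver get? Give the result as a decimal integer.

12813282617095470370

2503342848299815345 in 64-bit hexadecimal is 0x22BDA90EA7ECD1B1.
Stored little-endian, the bytes at ascending addresses are B1 D1 EC A7 0E A9 BD 22.
Read back as big-endian, the last byte is least significant, giving 0xB1D1ECA70EA9BD22.
0xB1D1ECA70EA9BD22 = 12813282617095470370.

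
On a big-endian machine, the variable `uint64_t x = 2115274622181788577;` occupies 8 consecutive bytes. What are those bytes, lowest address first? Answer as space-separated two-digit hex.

1D 5A F7 0F C9 8B 4B A1

2115274622181788577 in hexadecimal, padded to 64 bits, is 0x1D5AF70FC98B4BA1.
Split into bytes (most-significant first): 1D 5A F7 0F C9 8B 4B A1.
Big-endian: lowest address holds the most-significant byte.
So the memory order matches the most-significant-first order: 1D 5A F7 0F C9 8B 4B A1.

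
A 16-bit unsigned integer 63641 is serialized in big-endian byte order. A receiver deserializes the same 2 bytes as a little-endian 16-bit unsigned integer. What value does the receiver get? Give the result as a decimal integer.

39416

63641 in 16-bit hexadecimal is 0xF899.
Stored big-endian, the bytes at ascending addresses are F8 99.
Read back as little-endian, the first byte is least significant, giving 0x99F8.
0x99F8 = 39416.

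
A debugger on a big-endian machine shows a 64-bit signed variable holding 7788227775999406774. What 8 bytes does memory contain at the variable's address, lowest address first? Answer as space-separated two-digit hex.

6C 15 57 E6 02 46 72 B6

7788227775999406774 in hexadecimal, padded to 64 bits, is 0x6C1557E6024672B6.
Split into bytes (most-significant first): 6C 15 57 E6 02 46 72 B6.
In big-endian order the high byte comes first in memory.
So the memory order matches the most-significant-first order: 6C 15 57 E6 02 46 72 B6.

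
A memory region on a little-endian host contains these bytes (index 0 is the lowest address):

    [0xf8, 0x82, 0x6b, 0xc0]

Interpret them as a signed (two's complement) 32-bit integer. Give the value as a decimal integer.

-1066695944

Little-endian stores the least-significant byte at the lowest address.
Reassemble most-significant byte first: C0 6B 82 F8 → 0xC06B82F8.
Top bit is set, so as a signed 32-bit value this is 0xC06B82F8 − 2^32 = -1066695944.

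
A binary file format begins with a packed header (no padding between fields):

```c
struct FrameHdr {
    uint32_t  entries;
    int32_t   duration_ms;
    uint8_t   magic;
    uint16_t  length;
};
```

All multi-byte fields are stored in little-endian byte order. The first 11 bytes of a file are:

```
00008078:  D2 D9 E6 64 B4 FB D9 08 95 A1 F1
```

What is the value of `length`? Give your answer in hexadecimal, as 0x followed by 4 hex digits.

`length` follows `entries` (4 B), `duration_ms` (4 B), `magic` (1 B), so it starts at offset 4 + 4 + 1 = 9 and occupies 2 bytes.
Bytes at offsets 9..10: A1 F1.
Little-endian stores the least-significant byte at the lowest address.
Reassemble most-significant byte first: F1 A1 → 0xF1A1.

0xF1A1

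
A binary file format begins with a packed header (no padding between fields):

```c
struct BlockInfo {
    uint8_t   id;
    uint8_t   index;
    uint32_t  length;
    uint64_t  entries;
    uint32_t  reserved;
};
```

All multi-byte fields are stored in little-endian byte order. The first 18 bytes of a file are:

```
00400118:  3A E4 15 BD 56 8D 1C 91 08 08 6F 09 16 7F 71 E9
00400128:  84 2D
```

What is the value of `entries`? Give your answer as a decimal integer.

`entries` follows `id` (1 B), `index` (1 B), `length` (4 B), so it starts at offset 1 + 1 + 4 = 6 and occupies 8 bytes.
Bytes at offsets 6..13: 1C 91 08 08 6F 09 16 7F.
Little-endian: lowest address holds the least-significant byte.
Reassemble most-significant byte first: 7F 16 09 6F 08 08 91 1C → 0x7F16096F0808911C.
0x7F16096F0808911C = 9157517264785281308.

9157517264785281308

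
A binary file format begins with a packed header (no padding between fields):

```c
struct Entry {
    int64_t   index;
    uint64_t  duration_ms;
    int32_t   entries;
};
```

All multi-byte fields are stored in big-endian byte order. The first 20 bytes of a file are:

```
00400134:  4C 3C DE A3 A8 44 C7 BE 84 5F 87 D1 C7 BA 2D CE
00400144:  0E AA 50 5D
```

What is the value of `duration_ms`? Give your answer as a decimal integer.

`duration_ms` follows `index` (8 bytes), so it starts at byte offset 8 and occupies 8 bytes.
Bytes at offsets 8..15: 84 5F 87 D1 C7 BA 2D CE.
Big-endian: lowest address holds the most-significant byte.
The bytes are already most-significant first: 0x845F87D1C7BA2DCE.
0x845F87D1C7BA2DCE = 9538491870862781902.

9538491870862781902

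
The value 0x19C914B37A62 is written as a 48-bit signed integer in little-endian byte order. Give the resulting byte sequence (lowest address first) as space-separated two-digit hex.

Split into bytes (most-significant first): 19 C9 14 B3 7A 62.
Little-endian: lowest address holds the least-significant byte.
So at ascending addresses the bytes are 62 7A B3 14 C9 19.

62 7A B3 14 C9 19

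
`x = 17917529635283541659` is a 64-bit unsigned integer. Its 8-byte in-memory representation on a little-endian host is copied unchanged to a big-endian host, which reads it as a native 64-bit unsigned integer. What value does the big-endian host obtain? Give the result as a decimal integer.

11177543584605448184

17917529635283541659 in 64-bit hexadecimal is 0xF8A7DA45AB9C1E9B.
Stored little-endian, the bytes at ascending addresses are 9B 1E 9C AB 45 DA A7 F8.
Read back as big-endian, the last byte is least significant, giving 0x9B1E9CAB45DAA7F8.
0x9B1E9CAB45DAA7F8 = 11177543584605448184.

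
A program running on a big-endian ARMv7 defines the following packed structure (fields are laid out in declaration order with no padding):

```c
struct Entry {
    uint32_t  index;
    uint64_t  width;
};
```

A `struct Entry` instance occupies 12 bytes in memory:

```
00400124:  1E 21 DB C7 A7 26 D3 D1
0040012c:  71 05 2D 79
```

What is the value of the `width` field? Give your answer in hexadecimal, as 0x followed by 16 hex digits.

`width` follows `index` (4 bytes), so it starts at byte offset 4 and occupies 8 bytes.
Bytes at offsets 4..11: A7 26 D3 D1 71 05 2D 79.
Big-endian stores the most-significant byte at the lowest address.
The bytes are already most-significant first: 0xA726D3D171052D79.

0xA726D3D171052D79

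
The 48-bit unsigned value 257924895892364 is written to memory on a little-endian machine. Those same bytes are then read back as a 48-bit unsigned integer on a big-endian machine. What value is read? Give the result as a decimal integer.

154360265938154

257924895892364 in 48-bit hexadecimal is 0xEA94D1CC638C.
Stored little-endian, the bytes at ascending addresses are 8C 63 CC D1 94 EA.
Read back as big-endian, the last byte is least significant, giving 0x8C63CCD194EA.
0x8C63CCD194EA = 154360265938154.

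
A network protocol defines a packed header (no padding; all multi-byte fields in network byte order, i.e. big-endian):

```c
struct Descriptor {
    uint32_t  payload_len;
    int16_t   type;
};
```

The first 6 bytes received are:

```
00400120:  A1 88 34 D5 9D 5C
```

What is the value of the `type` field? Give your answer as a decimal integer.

-25252

`type` follows `payload_len` (4 bytes), so it starts at byte offset 4 and occupies 2 bytes.
Bytes at offsets 4..5: 9D 5C.
Big-endian: lowest address holds the most-significant byte.
The bytes are already most-significant first: 0x9D5C.
Top bit is set, so as a signed 16-bit value this is 0x9D5C − 2^16 = -25252.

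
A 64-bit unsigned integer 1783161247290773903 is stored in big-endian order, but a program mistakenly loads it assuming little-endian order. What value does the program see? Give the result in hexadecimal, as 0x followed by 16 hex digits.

1783161247290773903 in 64-bit hexadecimal is 0x18BF0FB4F202518F.
Stored big-endian, the bytes at ascending addresses are 18 BF 0F B4 F2 02 51 8F.
Read back as little-endian, the first byte is least significant, giving 0x8F5102F2B40FBF18.

0x8F5102F2B40FBF18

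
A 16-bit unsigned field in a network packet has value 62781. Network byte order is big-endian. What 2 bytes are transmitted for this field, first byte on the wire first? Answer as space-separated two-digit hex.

F5 3D

62781 in hexadecimal, padded to 16 bits, is 0xF53D.
Split into bytes (most-significant first): F5 3D.
Big-endian: lowest address holds the most-significant byte.
So the memory order matches the most-significant-first order: F5 3D.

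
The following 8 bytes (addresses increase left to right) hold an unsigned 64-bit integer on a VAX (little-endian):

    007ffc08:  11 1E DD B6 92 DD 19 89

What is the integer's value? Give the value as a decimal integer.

9879170879816801809

Little-endian stores the least-significant byte at the lowest address.
Reassemble most-significant byte first: 89 19 DD 92 B6 DD 1E 11 → 0x8919DD92B6DD1E11.
0x8919DD92B6DD1E11 = 9879170879816801809.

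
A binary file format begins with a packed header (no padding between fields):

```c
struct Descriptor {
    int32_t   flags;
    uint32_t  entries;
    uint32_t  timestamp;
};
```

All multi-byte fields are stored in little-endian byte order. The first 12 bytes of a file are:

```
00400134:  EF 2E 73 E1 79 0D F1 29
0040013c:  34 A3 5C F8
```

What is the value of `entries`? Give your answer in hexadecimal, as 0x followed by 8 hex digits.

`entries` follows `flags` (4 bytes), so it starts at byte offset 4 and occupies 4 bytes.
Bytes at offsets 4..7: 79 0D F1 29.
Little-endian: lowest address holds the least-significant byte.
Reassemble most-significant byte first: 29 F1 0D 79 → 0x29F10D79.

0x29F10D79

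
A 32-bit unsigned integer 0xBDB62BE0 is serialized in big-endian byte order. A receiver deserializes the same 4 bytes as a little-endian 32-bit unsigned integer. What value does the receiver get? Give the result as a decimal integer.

3760961213

Stored big-endian, the bytes at ascending addresses are BD B6 2B E0.
Read back as little-endian, the first byte is least significant, giving 0xE02BB6BD.
0xE02BB6BD = 3760961213.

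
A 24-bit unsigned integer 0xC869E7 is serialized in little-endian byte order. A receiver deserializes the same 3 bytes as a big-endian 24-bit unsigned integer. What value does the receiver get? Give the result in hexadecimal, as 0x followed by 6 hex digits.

0xE769C8

Stored little-endian, the bytes at ascending addresses are E7 69 C8.
Read back as big-endian, the last byte is least significant, giving 0xE769C8.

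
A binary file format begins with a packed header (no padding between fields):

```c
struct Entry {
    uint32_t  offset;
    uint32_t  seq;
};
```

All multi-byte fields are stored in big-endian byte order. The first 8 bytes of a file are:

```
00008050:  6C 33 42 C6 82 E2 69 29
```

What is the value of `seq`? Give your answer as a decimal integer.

`seq` follows `offset` (4 bytes), so it starts at byte offset 4 and occupies 4 bytes.
Bytes at offsets 4..7: 82 E2 69 29.
Big-endian stores the most-significant byte at the lowest address.
The bytes are already most-significant first: 0x82E26929.
0x82E26929 = 2195876137.

2195876137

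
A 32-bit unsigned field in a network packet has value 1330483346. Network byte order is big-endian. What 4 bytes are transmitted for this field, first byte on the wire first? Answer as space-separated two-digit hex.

4F 4D 90 92

1330483346 in hexadecimal, padded to 32 bits, is 0x4F4D9092.
Split into bytes (most-significant first): 4F 4D 90 92.
In big-endian order the high byte comes first in memory.
So the memory order matches the most-significant-first order: 4F 4D 90 92.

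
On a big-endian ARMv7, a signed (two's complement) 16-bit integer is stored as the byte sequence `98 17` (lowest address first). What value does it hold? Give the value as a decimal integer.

Big-endian stores the most-significant byte at the lowest address.
The bytes are already most-significant first: 0x9817.
Top bit is set, so as a signed 16-bit value this is 0x9817 − 2^16 = -26601.

-26601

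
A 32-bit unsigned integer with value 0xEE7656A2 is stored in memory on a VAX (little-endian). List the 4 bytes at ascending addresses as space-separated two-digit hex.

Split into bytes (most-significant first): EE 76 56 A2.
Little-endian: lowest address holds the least-significant byte.
So at ascending addresses the bytes are A2 56 76 EE.

A2 56 76 EE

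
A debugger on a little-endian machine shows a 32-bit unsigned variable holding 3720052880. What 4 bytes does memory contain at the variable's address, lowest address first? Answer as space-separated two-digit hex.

3720052880 in hexadecimal, padded to 32 bits, is 0xDDBB8090.
Split into bytes (most-significant first): DD BB 80 90.
Little-endian stores the least-significant byte at the lowest address.
So at ascending addresses the bytes are 90 80 BB DD.

90 80 BB DD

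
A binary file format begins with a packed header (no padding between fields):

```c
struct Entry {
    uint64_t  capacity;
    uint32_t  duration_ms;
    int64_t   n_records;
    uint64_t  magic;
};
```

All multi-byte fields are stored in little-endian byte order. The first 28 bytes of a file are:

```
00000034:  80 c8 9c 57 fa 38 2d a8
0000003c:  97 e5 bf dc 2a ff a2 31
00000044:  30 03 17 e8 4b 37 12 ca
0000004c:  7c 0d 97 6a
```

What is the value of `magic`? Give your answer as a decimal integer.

`magic` follows `capacity` (8 B), `duration_ms` (4 B), `n_records` (8 B), so it starts at offset 8 + 4 + 8 = 20 and occupies 8 bytes.
Bytes at offsets 20..27: 4B 37 12 CA 7C 0D 97 6A.
In little-endian order the low byte comes first in memory.
Reassemble most-significant byte first: 6A 97 0D 7C CA 12 37 4B → 0x6A970D7CCA12374B.
0x6A970D7CCA12374B = 7680622519120967499.

7680622519120967499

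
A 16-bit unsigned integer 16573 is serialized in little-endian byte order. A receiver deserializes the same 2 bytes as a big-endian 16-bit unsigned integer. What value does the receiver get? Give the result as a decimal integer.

48448

16573 in 16-bit hexadecimal is 0x40BD.
Stored little-endian, the bytes at ascending addresses are BD 40.
Read back as big-endian, the last byte is least significant, giving 0xBD40.
0xBD40 = 48448.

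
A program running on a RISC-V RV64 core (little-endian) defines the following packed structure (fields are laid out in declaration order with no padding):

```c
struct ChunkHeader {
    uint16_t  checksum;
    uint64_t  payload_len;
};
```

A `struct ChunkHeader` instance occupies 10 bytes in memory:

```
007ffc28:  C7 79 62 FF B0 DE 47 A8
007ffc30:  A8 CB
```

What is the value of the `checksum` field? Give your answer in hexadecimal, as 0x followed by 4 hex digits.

`checksum` is the first field, at byte offset 0, occupying 2 bytes.
Bytes at offsets 0..1: C7 79.
Little-endian: lowest address holds the least-significant byte.
Reassemble most-significant byte first: 79 C7 → 0x79C7.

0x79C7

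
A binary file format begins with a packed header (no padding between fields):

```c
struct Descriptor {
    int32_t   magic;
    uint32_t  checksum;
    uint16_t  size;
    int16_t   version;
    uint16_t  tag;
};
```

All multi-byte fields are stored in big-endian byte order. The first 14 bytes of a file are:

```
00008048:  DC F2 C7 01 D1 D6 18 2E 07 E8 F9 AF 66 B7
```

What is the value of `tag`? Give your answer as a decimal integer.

`tag` follows `magic` (4 B), `checksum` (4 B), `size` (2 B), `version` (2 B), so it starts at offset 4 + 4 + 2 + 2 = 12 and occupies 2 bytes.
Bytes at offsets 12..13: 66 B7.
In big-endian order the high byte comes first in memory.
The bytes are already most-significant first: 0x66B7.
0x66B7 = 26295.

26295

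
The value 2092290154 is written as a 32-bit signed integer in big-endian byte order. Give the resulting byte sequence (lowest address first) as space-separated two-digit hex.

2092290154 in hexadecimal, padded to 32 bits, is 0x7CB5D06A.
Split into bytes (most-significant first): 7C B5 D0 6A.
In big-endian order the high byte comes first in memory.
So the memory order matches the most-significant-first order: 7C B5 D0 6A.

7C B5 D0 6A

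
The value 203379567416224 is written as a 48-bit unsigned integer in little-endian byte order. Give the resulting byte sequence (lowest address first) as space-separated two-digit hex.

A0 D3 DE FE F8 B8

203379567416224 in hexadecimal, padded to 48 bits, is 0xB8F8FEDED3A0.
Split into bytes (most-significant first): B8 F8 FE DE D3 A0.
In little-endian order the low byte comes first in memory.
So at ascending addresses the bytes are A0 D3 DE FE F8 B8.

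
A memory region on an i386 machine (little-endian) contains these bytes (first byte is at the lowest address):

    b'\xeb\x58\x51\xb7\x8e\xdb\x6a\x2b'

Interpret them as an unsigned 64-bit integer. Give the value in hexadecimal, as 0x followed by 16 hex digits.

In little-endian order the low byte comes first in memory.
Reassemble most-significant byte first: 2B 6A DB 8E B7 51 58 EB → 0x2B6ADB8EB75158EB.

0x2B6ADB8EB75158EB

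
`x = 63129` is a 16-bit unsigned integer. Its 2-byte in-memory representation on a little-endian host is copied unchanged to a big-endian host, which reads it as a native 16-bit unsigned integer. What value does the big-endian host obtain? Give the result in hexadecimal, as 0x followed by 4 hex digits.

0x99F6

63129 in 16-bit hexadecimal is 0xF699.
Stored little-endian, the bytes at ascending addresses are 99 F6.
Read back as big-endian, the last byte is least significant, giving 0x99F6.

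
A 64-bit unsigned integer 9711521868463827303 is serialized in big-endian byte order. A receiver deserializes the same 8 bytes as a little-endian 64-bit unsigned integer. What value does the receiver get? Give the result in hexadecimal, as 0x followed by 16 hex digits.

0x6769397EAF41C686

9711521868463827303 in 64-bit hexadecimal is 0x86C641AF7E396967.
Stored big-endian, the bytes at ascending addresses are 86 C6 41 AF 7E 39 69 67.
Read back as little-endian, the first byte is least significant, giving 0x6769397EAF41C686.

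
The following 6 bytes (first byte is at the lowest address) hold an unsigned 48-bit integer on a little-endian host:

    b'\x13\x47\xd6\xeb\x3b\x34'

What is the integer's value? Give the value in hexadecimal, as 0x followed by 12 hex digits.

0x343BEBD64713

In little-endian order the low byte comes first in memory.
Reassemble most-significant byte first: 34 3B EB D6 47 13 → 0x343BEBD64713.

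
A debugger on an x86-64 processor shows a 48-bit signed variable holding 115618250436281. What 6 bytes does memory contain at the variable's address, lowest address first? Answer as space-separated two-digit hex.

115618250436281 in hexadecimal, padded to 48 bits, is 0x692778BF2EB9.
Split into bytes (most-significant first): 69 27 78 BF 2E B9.
Little-endian stores the least-significant byte at the lowest address.
So at ascending addresses the bytes are B9 2E BF 78 27 69.

B9 2E BF 78 27 69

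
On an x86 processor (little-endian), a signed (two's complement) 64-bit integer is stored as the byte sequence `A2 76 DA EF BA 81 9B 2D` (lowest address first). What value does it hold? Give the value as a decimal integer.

3286362992984880802

Little-endian: lowest address holds the least-significant byte.
Reassemble most-significant byte first: 2D 9B 81 BA EF DA 76 A2 → 0x2D9B81BAEFDA76A2.
0x2D9B81BAEFDA76A2 = 3286362992984880802.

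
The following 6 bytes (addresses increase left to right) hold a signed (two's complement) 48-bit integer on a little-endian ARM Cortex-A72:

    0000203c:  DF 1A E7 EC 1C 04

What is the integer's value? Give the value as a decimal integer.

4522280164063

Little-endian stores the least-significant byte at the lowest address.
Reassemble most-significant byte first: 04 1C EC E7 1A DF → 0x041CECE71ADF.
0x041CECE71ADF = 4522280164063.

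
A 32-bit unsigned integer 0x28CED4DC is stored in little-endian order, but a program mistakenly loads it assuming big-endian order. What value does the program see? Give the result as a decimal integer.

Stored little-endian, the bytes at ascending addresses are DC D4 CE 28.
Read back as big-endian, the last byte is least significant, giving 0xDCD4CE28.
0xDCD4CE28 = 3704933928.

3704933928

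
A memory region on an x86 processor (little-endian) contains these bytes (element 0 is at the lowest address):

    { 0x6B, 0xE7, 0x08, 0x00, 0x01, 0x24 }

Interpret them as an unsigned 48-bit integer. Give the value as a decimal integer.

Little-endian stores the least-significant byte at the lowest address.
Reassemble most-significant byte first: 24 01 00 08 E7 6B → 0x24010008E76B.
0x24010008E76B = 39586714150763.

39586714150763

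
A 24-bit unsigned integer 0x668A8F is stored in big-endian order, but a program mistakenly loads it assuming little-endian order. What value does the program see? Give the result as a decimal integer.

Stored big-endian, the bytes at ascending addresses are 66 8A 8F.
Read back as little-endian, the first byte is least significant, giving 0x8F8A66.
0x8F8A66 = 9407078.

9407078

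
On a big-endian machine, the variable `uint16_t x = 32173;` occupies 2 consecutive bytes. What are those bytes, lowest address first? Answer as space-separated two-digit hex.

7D AD

32173 in hexadecimal, padded to 16 bits, is 0x7DAD.
Split into bytes (most-significant first): 7D AD.
Big-endian: lowest address holds the most-significant byte.
So the memory order matches the most-significant-first order: 7D AD.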